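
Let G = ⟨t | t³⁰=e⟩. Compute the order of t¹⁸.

Compute successive powers until reaching e:
  (t¹⁸)¹ = t¹⁸, (t¹⁸)² = t⁶, (t¹⁸)³ = t²⁴, (t¹⁸)⁴ = t¹², (t¹⁸)⁵ = e.
The smallest positive k with (t¹⁸)ᵏ = e is 5.

Answer: 5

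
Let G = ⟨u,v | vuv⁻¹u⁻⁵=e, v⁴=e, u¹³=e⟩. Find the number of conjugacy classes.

The conjugacy classes (representative and size) are:
  [e] (size 1), [u] (size 4), [u²] (size 4), [u⁹] (size 4), [u¹²v] (size 13), [u⁴v²] (size 13), [u¹²v³] (size 13).
Class equation: 1 + 4 + 4 + 4 + 13 + 13 + 13 = 52 = |G|. So G has 7 conjugacy classes.

Answer: 7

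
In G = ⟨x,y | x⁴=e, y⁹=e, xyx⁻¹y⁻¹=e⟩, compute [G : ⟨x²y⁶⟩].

First find ord(x²y⁶) by computing successive powers:
  (x²y⁶)¹ = x²y⁶, (x²y⁶)² = y³, (x²y⁶)³ = x², (x²y⁶)⁴ = y⁶, (x²y⁶)⁵ = x²y³, (x²y⁶)⁶ = e.
So |⟨x²y⁶⟩| = ord(x²y⁶) = 6. With |G| = 36, by Lagrange [G : ⟨x²y⁶⟩] = 36/6 = 6.

Answer: 6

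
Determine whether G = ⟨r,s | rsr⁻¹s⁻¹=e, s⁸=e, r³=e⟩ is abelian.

Each pair of generators commutes: r·s = rs = s·r. Since the generators pairwise commute, every element of G commutes with every other, so G is abelian.

Answer: Yes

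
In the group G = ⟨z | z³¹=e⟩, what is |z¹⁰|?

Compute successive powers until reaching e:
  (z¹⁰)¹ = z¹⁰, (z¹⁰)² = z²⁰, (z¹⁰)³ = z³⁰, (z¹⁰)⁴ = z⁹, (z¹⁰)⁵ = z¹⁹, (z¹⁰)⁶ = z²⁹, (z¹⁰)⁷ = z⁸, (z¹⁰)⁸ = z¹⁸, (z¹⁰)⁹ = z²⁸, (z¹⁰)¹⁰ = z⁷, (z¹⁰)¹¹ = z¹⁷, (z¹⁰)¹² = z²⁷, (z¹⁰)¹³ = z⁶, (z¹⁰)¹⁴ = z¹⁶, (z¹⁰)¹⁵ = z²⁶, (z¹⁰)¹⁶ = z⁵, (z¹⁰)¹⁷ = z¹⁵, (z¹⁰)¹⁸ = z²⁵, (z¹⁰)¹⁹ = z⁴, (z¹⁰)²⁰ = z¹⁴, (z¹⁰)²¹ = z²⁴, (z¹⁰)²² = z³, (z¹⁰)²³ = z¹³, (z¹⁰)²⁴ = z²³, (z¹⁰)²⁵ = z², (z¹⁰)²⁶ = z¹², (z¹⁰)²⁷ = z²², (z¹⁰)²⁸ = z, (z¹⁰)²⁹ = z¹¹, (z¹⁰)³⁰ = z²¹, (z¹⁰)³¹ = e.
The smallest positive k with (z¹⁰)ᵏ = e is 31.

Answer: 31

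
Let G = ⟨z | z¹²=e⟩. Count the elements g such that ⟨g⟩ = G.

G is cyclic of order 12. An element generates G iff its order is 12, and a cyclic group of order 12 has exactly φ(12) = 4 such elements.

Answer: 4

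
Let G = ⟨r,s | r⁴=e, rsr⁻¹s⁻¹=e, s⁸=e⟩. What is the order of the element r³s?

Compute successive powers until reaching e:
  (r³s)¹ = r³s, (r³s)² = r²s², (r³s)³ = rs³, (r³s)⁴ = s⁴, (r³s)⁵ = r³s⁵, (r³s)⁶ = r²s⁶, (r³s)⁷ = rs⁷, (r³s)⁸ = e.
The smallest positive k with (r³s)ᵏ = e is 8.

Answer: 8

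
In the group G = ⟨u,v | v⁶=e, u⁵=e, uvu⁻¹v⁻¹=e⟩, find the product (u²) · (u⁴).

Compute (u²) · (u⁴) by multiplying left to right and reducing via the relations at each step:
  (u²) · u⁴ = u

Answer: u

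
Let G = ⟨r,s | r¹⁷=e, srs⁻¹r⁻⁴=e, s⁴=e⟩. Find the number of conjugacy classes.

The conjugacy classes (representative and size) are:
  [e] (size 1), [r⁴] (size 4), [r²] (size 4), [r⁵] (size 4), [r¹¹] (size 4), [r⁷s] (size 17), [r³s²] (size 17), [r⁹s³] (size 17).
Class equation: 1 + 4 + 4 + 4 + 4 + 17 + 17 + 17 = 68 = |G|. So G has 8 conjugacy classes.

Answer: 8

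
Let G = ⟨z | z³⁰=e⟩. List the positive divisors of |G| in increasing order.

|G| = 30 = 2 · 3 · 5. By Lagrange's theorem the order of any subgroup divides 30; the divisors of 30 are 1, 2, 3, 5, 6, 10, 15, 30.

Answer: 1, 2, 3, 5, 6, 10, 15, 30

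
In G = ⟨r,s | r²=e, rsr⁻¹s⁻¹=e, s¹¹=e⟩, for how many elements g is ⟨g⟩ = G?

G is cyclic of order 22. An element generates G iff its order is 22, and a cyclic group of order 22 has exactly φ(22) = 10 such elements.

Answer: 10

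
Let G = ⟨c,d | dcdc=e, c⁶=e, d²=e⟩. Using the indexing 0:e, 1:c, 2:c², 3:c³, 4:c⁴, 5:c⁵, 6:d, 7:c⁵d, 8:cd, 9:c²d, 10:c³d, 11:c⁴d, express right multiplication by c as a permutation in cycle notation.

(0 1 2 3 4 5)(6 7 11 10 9 8)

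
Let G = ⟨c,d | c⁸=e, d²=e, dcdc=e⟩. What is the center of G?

An element z ∈ Z(G) iff z commutes with every generator.
For example c⁴ is central: (c⁴)·c = c⁵ = c·(c⁴); (c⁴)·d = c⁴d = d·(c⁴).
Whereas c ∉ Z(G) since c·d = cd ≠ c⁷d = d·c.
Checking each of the 16 elements this way gives Z(G) = {e, c⁴}, of order 2.

Answer: {e, c⁴}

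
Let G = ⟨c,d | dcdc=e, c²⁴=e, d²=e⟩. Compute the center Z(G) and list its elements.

An element z ∈ Z(G) iff z commutes with every generator.
For example c¹² is central: (c¹²)·c = c¹³ = c·(c¹²); (c¹²)·d = c¹²d = d·(c¹²).
Whereas c ∉ Z(G) since c·d = cd ≠ c²³d = d·c.
Checking each of the 48 elements this way gives Z(G) = {e, c¹²}, of order 2.

Answer: {e, c¹²}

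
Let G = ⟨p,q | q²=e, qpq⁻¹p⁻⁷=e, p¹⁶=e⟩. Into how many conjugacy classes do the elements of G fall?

The conjugacy classes (representative and size) are:
  [e] (size 1), [p] (size 2), [p¹⁴] (size 2), [p³] (size 2), [p⁴] (size 2), [p¹⁰] (size 2), [p⁸] (size 1), [p⁹] (size 2), [p¹¹] (size 2), [p¹⁰q] (size 8), [pq] (size 8).
Class equation: 1 + 2 + 2 + 2 + 2 + 2 + 1 + 2 + 2 + 8 + 8 = 32 = |G|. So G has 11 conjugacy classes.

Answer: 11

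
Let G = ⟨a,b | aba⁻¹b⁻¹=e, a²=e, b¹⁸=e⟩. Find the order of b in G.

Compute successive powers until reaching e:
  b¹ = b, b² = b², b³ = b³, b⁴ = b⁴, b⁵ = b⁵, b⁶ = b⁶, b⁷ = b⁷, b⁸ = b⁸, b⁹ = b⁹, b¹⁰ = b¹⁰, b¹¹ = b¹¹, b¹² = b¹², b¹³ = b¹³, b¹⁴ = b¹⁴, b¹⁵ = b¹⁵, b¹⁶ = b¹⁶, b¹⁷ = b¹⁷, b¹⁸ = e.
The smallest positive k with bᵏ = e is 18.

Answer: 18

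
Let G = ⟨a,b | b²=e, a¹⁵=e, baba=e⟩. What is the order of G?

Enumerate words in the generators, reducing via the relations: the distinct elements are
  {a, b, e, ab, a², a³, a⁴, a⁵, a⁶, a⁷, a⁸, a⁹, a²b, a³b, a¹², a¹³, a¹¹, a¹⁰, a¹⁴, a⁴b, a⁵b, a⁶b, a⁷b, a⁸b, a⁹b, a¹²b, a¹³b, a¹¹b, a¹⁰b, a¹⁴b}.
No further products give new elements, so |G| = 30.

Answer: 30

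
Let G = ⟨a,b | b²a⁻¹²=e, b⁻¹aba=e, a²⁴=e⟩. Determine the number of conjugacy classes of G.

The conjugacy classes (representative and size) are:
  [e] (size 1), [a] (size 2), [a²] (size 2), [a³] (size 2), [a⁴] (size 2), [a⁵] (size 2), [a¹⁸] (size 2), [a⁷] (size 2), [a¹⁶] (size 2), [a¹⁵] (size 2), [a¹⁴] (size 2), [a¹³] (size 2), [a¹²] (size 1), [a⁶b] (size 12), [a⁵b⁻¹] (size 12).
Class equation: 1 + 2 + 2 + 2 + 2 + 2 + 2 + 2 + 2 + 2 + 2 + 2 + 1 + 12 + 12 = 48 = |G|. So G has 15 conjugacy classes.

Answer: 15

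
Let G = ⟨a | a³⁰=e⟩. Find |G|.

G is generated by a single element, so G is cyclic. The relator gives a³⁰ = e and no smaller power is forced to be e, so the 30 powers {a, e, a², a³, a⁴, a⁵, a⁶, a⁷, a⁸, a⁹, a²², a²³, a²¹, a²⁰, a²⁴, a²⁵, a²⁶, a²⁷, a²⁸, a²⁹, a¹², a¹³, a¹¹, a¹⁰, a¹⁴, a¹⁵, a¹⁶, a¹⁷, a¹⁸, a¹⁹} are distinct. Hence |G| = 30.

Answer: 30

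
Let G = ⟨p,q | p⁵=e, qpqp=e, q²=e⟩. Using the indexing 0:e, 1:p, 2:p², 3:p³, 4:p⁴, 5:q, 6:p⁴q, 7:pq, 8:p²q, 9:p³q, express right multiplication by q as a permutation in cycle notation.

(0 5)(1 7)(2 8)(3 9)(4 6)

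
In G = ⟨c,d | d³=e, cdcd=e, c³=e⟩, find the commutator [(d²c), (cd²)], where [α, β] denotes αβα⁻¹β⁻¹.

[(d²c), (cd²)] = (d²c)·(cd²)·(d²c)⁻¹·(cd²)⁻¹.
  (d²c) · (cd²) = c
  c · (c²d) = d
  d · (dc²) = cd

Answer: cd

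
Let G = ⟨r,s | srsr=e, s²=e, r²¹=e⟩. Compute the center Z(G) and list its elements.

An element z ∈ Z(G) iff z commutes with every generator.
For example e is central: e·r = r = r·e; e·s = s = s·e.
Whereas r ∉ Z(G) since r·s = rs ≠ r²⁰s = s·r.
Checking each of the 42 elements this way gives Z(G) = {e}, of order 1.

Answer: {e}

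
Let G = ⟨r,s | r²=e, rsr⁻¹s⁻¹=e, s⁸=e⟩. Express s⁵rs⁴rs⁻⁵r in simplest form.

Multiply left to right, reducing at each step:
  (s⁵) · r = rs⁵
  (rs⁵) · s⁴ = rs
  (rs) · r = s
  s · s⁻⁵ = s⁴
  (s⁴) · r = rs⁴

Answer: rs⁴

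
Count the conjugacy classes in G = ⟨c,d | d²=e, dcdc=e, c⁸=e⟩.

The conjugacy classes (representative and size) are:
  [e] (size 1), [c] (size 2), [c⁶] (size 2), [c³] (size 2), [c⁴] (size 1), [d] (size 4), [c⁵d] (size 4).
Class equation: 1 + 2 + 2 + 2 + 1 + 4 + 4 = 16 = |G|. So G has 7 conjugacy classes.

Answer: 7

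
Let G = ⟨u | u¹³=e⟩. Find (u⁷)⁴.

Compute successive powers of (u⁷), reducing at each step:
  (u⁷)²: (u⁷) · u⁷ = u
  (u⁷)³: u · u⁷ = u⁸
  (u⁷)⁴: (u⁸) · u⁷ = u²

Answer: u²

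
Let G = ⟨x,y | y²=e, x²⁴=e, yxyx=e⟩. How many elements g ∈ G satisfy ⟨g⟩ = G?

⟨g⟩ = G would require ord(g) = |G| = 48, but the maximum element order in G is 24 < 48. So G is not cyclic and no single element generates it: the count is 0.

Answer: 0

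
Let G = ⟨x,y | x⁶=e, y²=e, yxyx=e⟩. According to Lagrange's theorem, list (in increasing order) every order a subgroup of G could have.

|G| = 12 = 2² · 3. By Lagrange's theorem the order of any subgroup divides 12; the divisors of 12 are 1, 2, 3, 4, 6, 12.

Answer: 1, 2, 3, 4, 6, 12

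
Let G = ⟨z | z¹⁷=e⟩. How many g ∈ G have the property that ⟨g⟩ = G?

G is cyclic of order 17. An element generates G iff its order is 17, and a cyclic group of order 17 has exactly φ(17) = 16 such elements.

Answer: 16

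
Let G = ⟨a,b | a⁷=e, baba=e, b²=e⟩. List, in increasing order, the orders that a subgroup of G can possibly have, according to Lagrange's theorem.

|G| = 14 = 2 · 7. By Lagrange's theorem the order of any subgroup divides 14; the divisors of 14 are 1, 2, 7, 14.

Answer: 1, 2, 7, 14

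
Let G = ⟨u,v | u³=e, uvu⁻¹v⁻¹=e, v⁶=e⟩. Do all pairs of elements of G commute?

Each pair of generators commutes: u·v = uv = v·u. Since the generators pairwise commute, every element of G commutes with every other, so G is abelian.

Answer: Yes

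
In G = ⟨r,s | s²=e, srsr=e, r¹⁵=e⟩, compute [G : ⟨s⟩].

First find ord(s) by computing successive powers:
  s¹ = s, s² = e.
So |⟨s⟩| = ord(s) = 2. With |G| = 30, by Lagrange [G : ⟨s⟩] = 30/2 = 15.

Answer: 15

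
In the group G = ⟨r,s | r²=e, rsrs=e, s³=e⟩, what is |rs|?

Compute successive powers until reaching e:
  (rs)¹ = rs, (rs)² = e.
The smallest positive k with (rs)ᵏ = e is 2.

Answer: 2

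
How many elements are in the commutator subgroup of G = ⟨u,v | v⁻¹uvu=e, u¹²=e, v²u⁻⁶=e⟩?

G' = [G, G] is generated by all commutators. The generator-pair commutators are: [u, v] = u².
The subgroup they normally generate is {e, u², u⁴, u⁶, u⁸, u¹⁰}, of order 6.
Check: |G/G'| = 24/6 = 4 is the order of the abelianisation.

Answer: 6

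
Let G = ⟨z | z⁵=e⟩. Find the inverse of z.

The order of z is 5 (smallest k with zᵏ = e), so z⁻¹ = z⁴ = z⁴.
Check: z · (z⁴) → z · z⁴ = e, giving e as required.

Answer: z⁴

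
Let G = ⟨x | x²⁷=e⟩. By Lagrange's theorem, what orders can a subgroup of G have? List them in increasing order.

|G| = 27 = 3³. By Lagrange's theorem the order of any subgroup divides 27; the divisors of 27 are 1, 3, 9, 27.

Answer: 1, 3, 9, 27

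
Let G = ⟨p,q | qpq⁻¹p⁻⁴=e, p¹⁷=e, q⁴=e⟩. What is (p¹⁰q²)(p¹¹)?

Compute (p¹⁰q²) · (p¹¹) by multiplying left to right and reducing via the relations at each step:
  (p¹⁰q²) · p¹¹ = p¹⁶q²

Answer: p¹⁶q²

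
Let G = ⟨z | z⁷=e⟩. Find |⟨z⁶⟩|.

|⟨z⁶⟩| equals the order of z⁶. Compute successive powers until reaching e:
  (z⁶)¹ = z⁶, (z⁶)² = z⁵, (z⁶)³ = z⁴, (z⁶)⁴ = z³, (z⁶)⁵ = z², (z⁶)⁶ = z, (z⁶)⁷ = e.
The smallest positive k with (z⁶)ᵏ = e is 7, so |⟨z⁶⟩| = 7.

Answer: 7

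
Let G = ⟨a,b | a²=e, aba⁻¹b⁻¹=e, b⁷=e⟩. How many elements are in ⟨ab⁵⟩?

|⟨ab⁵⟩| equals the order of ab⁵. Compute successive powers until reaching e:
  (ab⁵)¹ = ab⁵, (ab⁵)² = b³, (ab⁵)³ = ab, (ab⁵)⁴ = b⁶, (ab⁵)⁵ = ab⁴, (ab⁵)⁶ = b², (ab⁵)⁷ = a, (ab⁵)⁸ = b⁵, (ab⁵)⁹ = ab³, (ab⁵)¹⁰ = b, (ab⁵)¹¹ = ab⁶, (ab⁵)¹² = b⁴, (ab⁵)¹³ = ab², (ab⁵)¹⁴ = e.
The smallest positive k with (ab⁵)ᵏ = e is 14, so |⟨ab⁵⟩| = 14.

Answer: 14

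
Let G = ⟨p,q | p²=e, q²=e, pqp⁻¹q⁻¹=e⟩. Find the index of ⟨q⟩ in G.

First find ord(q) by computing successive powers:
  q¹ = q, q² = e.
So |⟨q⟩| = ord(q) = 2. With |G| = 4, by Lagrange [G : ⟨q⟩] = 4/2 = 2.

Answer: 2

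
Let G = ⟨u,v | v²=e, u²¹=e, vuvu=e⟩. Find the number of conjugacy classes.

The conjugacy classes (representative and size) are:
  [e] (size 1), [u²⁰] (size 2), [u²] (size 2), [u³] (size 2), [u¹⁷] (size 2), [u⁵] (size 2), [u⁶] (size 2), [u⁷] (size 2), [u⁸] (size 2), [u⁹] (size 2), [u¹⁰] (size 2), [v] (size 21).
Class equation: 1 + 2 + 2 + 2 + 2 + 2 + 2 + 2 + 2 + 2 + 2 + 21 = 42 = |G|. So G has 12 conjugacy classes.

Answer: 12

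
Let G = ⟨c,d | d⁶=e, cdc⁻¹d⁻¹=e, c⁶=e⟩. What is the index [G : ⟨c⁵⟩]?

First find ord(c⁵) by computing successive powers:
  (c⁵)¹ = c⁵, (c⁵)² = c⁴, (c⁵)³ = c³, (c⁵)⁴ = c², (c⁵)⁵ = c, (c⁵)⁶ = e.
So |⟨c⁵⟩| = ord(c⁵) = 6. With |G| = 36, by Lagrange [G : ⟨c⁵⟩] = 36/6 = 6.

Answer: 6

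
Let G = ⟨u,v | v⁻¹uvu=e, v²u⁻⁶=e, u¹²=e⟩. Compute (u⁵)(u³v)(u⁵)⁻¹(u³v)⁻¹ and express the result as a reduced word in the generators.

[(u⁵), (u³v)] = (u⁵)·(u³v)·(u⁵)⁻¹·(u³v)⁻¹.
  (u⁵) · (u³v) = u²v⁻¹
  (u²v⁻¹) · (u⁷) = uv
  (uv) · (u³v⁻¹) = u¹⁰

Answer: u¹⁰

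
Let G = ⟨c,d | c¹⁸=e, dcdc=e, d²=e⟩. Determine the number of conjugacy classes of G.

The conjugacy classes (representative and size) are:
  [e] (size 1), [c] (size 2), [c²] (size 2), [c³] (size 2), [c¹⁴] (size 2), [c⁵] (size 2), [c¹²] (size 2), [c⁷] (size 2), [c¹⁰] (size 2), [c⁹] (size 1), [c¹⁰d] (size 9), [cd] (size 9).
Class equation: 1 + 2 + 2 + 2 + 2 + 2 + 2 + 2 + 2 + 1 + 9 + 9 = 36 = |G|. So G has 12 conjugacy classes.

Answer: 12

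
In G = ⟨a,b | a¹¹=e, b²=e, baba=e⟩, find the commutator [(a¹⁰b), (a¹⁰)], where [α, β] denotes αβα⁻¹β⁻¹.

[(a¹⁰b), (a¹⁰)] = (a¹⁰b)·(a¹⁰)·(a¹⁰b)⁻¹·(a¹⁰)⁻¹.
  (a¹⁰b) · (a¹⁰) = b
  b · (a¹⁰b) = a
  a · a = a²

Answer: a²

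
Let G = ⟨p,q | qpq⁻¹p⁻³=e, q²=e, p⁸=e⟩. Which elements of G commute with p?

⟨p⟩ ⊆ C_G(p) since powers of p commute with p; so |C_G(p)| ≥ |⟨p⟩| = 8.
By orbit–stabilizer, |C_G(p)| = |G| / |conj. class of p| = 16 / 2 = 8.
The 8 elements commuting with p are {e, p, p², p³, p⁴, p⁵, p⁶, p⁷}.

Answer: {e, p, p², p³, p⁴, p⁵, p⁶, p⁷}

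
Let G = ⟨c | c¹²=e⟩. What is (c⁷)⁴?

Compute successive powers of (c⁷), reducing at each step:
  (c⁷)²: (c⁷) · c⁷ = c²
  (c⁷)³: (c²) · c⁷ = c⁹
  (c⁷)⁴: (c⁹) · c⁷ = c⁴

Answer: c⁴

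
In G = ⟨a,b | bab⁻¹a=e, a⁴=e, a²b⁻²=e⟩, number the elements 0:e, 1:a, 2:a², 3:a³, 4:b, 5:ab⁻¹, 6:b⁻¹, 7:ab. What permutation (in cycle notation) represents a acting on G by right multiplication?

(0 1 2 3)(4 5 6 7)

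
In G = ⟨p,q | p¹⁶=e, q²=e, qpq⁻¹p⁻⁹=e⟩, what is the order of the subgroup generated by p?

|⟨p⟩| equals the order of p. Compute successive powers until reaching e:
  p¹ = p, p² = p², p³ = p³, p⁴ = p⁴, p⁵ = p⁵, p⁶ = p⁶, p⁷ = p⁷, p⁸ = p⁸, p⁹ = p⁹, p¹⁰ = p¹⁰, p¹¹ = p¹¹, p¹² = p¹², p¹³ = p¹³, p¹⁴ = p¹⁴, p¹⁵ = p¹⁵, p¹⁶ = e.
The smallest positive k with pᵏ = e is 16, so |⟨p⟩| = 16.

Answer: 16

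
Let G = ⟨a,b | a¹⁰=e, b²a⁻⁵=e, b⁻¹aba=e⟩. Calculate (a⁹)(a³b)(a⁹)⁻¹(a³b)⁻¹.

[(a⁹), (a³b)] = (a⁹)·(a³b)·(a⁹)⁻¹·(a³b)⁻¹.
  (a⁹) · (a³b) = a²b
  (a²b) · a = ab
  (ab) · (a³b⁻¹) = a⁸

Answer: a⁸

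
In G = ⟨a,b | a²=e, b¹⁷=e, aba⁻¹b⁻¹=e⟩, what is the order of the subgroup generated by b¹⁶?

|⟨b¹⁶⟩| equals the order of b¹⁶. Compute successive powers until reaching e:
  (b¹⁶)¹ = b¹⁶, (b¹⁶)² = b¹⁵, (b¹⁶)³ = b¹⁴, (b¹⁶)⁴ = b¹³, (b¹⁶)⁵ = b¹², (b¹⁶)⁶ = b¹¹, (b¹⁶)⁷ = b¹⁰, (b¹⁶)⁸ = b⁹, (b¹⁶)⁹ = b⁸, (b¹⁶)¹⁰ = b⁷, (b¹⁶)¹¹ = b⁶, (b¹⁶)¹² = b⁵, (b¹⁶)¹³ = b⁴, (b¹⁶)¹⁴ = b³, (b¹⁶)¹⁵ = b², (b¹⁶)¹⁶ = b, (b¹⁶)¹⁷ = e.
The smallest positive k with (b¹⁶)ᵏ = e is 17, so |⟨b¹⁶⟩| = 17.

Answer: 17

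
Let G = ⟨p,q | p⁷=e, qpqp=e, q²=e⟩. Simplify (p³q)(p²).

Compute (p³q) · (p²) by multiplying left to right and reducing via the relations at each step:
  (p³q) · p² = pq

Answer: pq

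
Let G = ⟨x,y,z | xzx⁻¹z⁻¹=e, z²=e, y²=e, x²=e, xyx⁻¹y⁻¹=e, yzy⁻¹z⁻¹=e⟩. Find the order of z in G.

Compute successive powers until reaching e:
  z¹ = z, z² = e.
The smallest positive k with zᵏ = e is 2.

Answer: 2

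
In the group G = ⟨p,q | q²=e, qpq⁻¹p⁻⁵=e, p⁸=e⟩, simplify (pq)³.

Compute successive powers of (pq), reducing at each step:
  (pq)²: (pq) · p = p⁶q;   (p⁶q) · q = p⁶
  (pq)³: (p⁶) · p = p⁷;   (p⁷) · q = p⁷q

Answer: p⁷q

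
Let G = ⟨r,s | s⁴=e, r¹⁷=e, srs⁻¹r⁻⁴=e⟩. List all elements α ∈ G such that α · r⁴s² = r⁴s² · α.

⟨r⁴s²⟩ ⊆ C_G(r⁴s²) since powers of r⁴s² commute with r⁴s²; so |C_G(r⁴s²)| ≥ |⟨r⁴s²⟩| = 2.
By orbit–stabilizer, |C_G(r⁴s²)| = |G| / |conj. class of r⁴s²| = 68 / 17 = 4.
The 4 elements commuting with r⁴s² are {e, r⁴s², r¹¹s, r¹⁰s³}.

Answer: {e, r⁴s², r¹¹s, r¹⁰s³}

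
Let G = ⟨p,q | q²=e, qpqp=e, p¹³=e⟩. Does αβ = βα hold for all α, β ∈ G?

p·q = pq but q·p = p¹²q, so p·q ≠ q·p and G is not abelian.

Answer: No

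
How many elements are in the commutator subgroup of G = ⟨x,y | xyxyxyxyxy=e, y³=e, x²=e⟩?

G' = [G, G] is generated by all commutators. The generator-pair commutators are: [x, y] = xyxy².
The subgroup they normally generate is {e, x, y, y², xy, xyx, xyxy, xyxyx, y²xy²x, y²xy², y²x, xy², yx, yxy, yxyx, xy²xy²x, xy²xy², xy²x, y²xy, y²xyx, y²xyxy, yxy²xy², yxy²x, yxy², xyxy², xy²xy, xy²xyx, xy²xyxy, xyxy²xy², xyxy²x, y²xy²xy, xyxy²xy, xyxy²xyx, xyxy²xyxy, y²xy²xyxy², y²xy²xyx, y²xy²xyxy, y²xyxy²xy², y²xyxy²x, y²xyxy², yxyxy², yxy²xy, yxy²xyx, yxy²xyxy, yxyxy²xy², yxyxy²x, yxyxy²xy, xy²xyxy²xy², xy²xyxy²x, xy²xyxy², y²xyxy²xy, y²xyxy²xyx, yxy²xyxy²x, yxy²xyxy², xy²xyxy²xy, xy²xyxy²xyx, xyxy²xyxy²x, xyxy²xyxy², xyxy²xyxy²xy, yxy²xyxy²xy}, of order 60.
Check: |G/G'| = 60/60 = 1 is the order of the abelianisation.

Answer: 60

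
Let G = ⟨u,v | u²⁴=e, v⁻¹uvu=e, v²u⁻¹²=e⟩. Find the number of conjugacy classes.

The conjugacy classes (representative and size) are:
  [e] (size 1), [u] (size 2), [u²] (size 2), [u³] (size 2), [u⁴] (size 2), [u⁵] (size 2), [u¹⁸] (size 2), [u⁷] (size 2), [u¹⁶] (size 2), [u¹⁵] (size 2), [u¹⁴] (size 2), [u¹³] (size 2), [u¹²] (size 1), [u⁶v] (size 12), [u⁵v⁻¹] (size 12).
Class equation: 1 + 2 + 2 + 2 + 2 + 2 + 2 + 2 + 2 + 2 + 2 + 2 + 1 + 12 + 12 = 48 = |G|. So G has 15 conjugacy classes.

Answer: 15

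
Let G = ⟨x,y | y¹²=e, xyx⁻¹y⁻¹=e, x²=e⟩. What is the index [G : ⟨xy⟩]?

First find ord(xy) by computing successive powers:
  (xy)¹ = xy, (xy)² = y², (xy)³ = xy³, (xy)⁴ = y⁴, (xy)⁵ = xy⁵, (xy)⁶ = y⁶, (xy)⁷ = xy⁷, (xy)⁸ = y⁸, (xy)⁹ = xy⁹, (xy)¹⁰ = y¹⁰, (xy)¹¹ = xy¹¹, (xy)¹² = e.
So |⟨xy⟩| = ord(xy) = 12. With |G| = 24, by Lagrange [G : ⟨xy⟩] = 24/12 = 2.

Answer: 2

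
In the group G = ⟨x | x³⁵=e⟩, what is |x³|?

Compute successive powers until reaching e:
  (x³)¹ = x³, (x³)² = x⁶, (x³)³ = x⁹, (x³)⁴ = x¹², (x³)⁵ = x¹⁵, (x³)⁶ = x¹⁸, (x³)⁷ = x²¹, (x³)⁸ = x²⁴, (x³)⁹ = x²⁷, (x³)¹⁰ = x³⁰, (x³)¹¹ = x³³, (x³)¹² = x, (x³)¹³ = x⁴, (x³)¹⁴ = x⁷, (x³)¹⁵ = x¹⁰, (x³)¹⁶ = x¹³, (x³)¹⁷ = x¹⁶, (x³)¹⁸ = x¹⁹, (x³)¹⁹ = x²², (x³)²⁰ = x²⁵, (x³)²¹ = x²⁸, (x³)²² = x³¹, (x³)²³ = x³⁴, (x³)²⁴ = x², (x³)²⁵ = x⁵, (x³)²⁶ = x⁸, (x³)²⁷ = x¹¹, (x³)²⁸ = x¹⁴, (x³)²⁹ = x¹⁷, (x³)³⁰ = x²⁰, (x³)³¹ = x²³, (x³)³² = x²⁶, (x³)³³ = x²⁹, (x³)³⁴ = x³², (x³)³⁵ = e.
The smallest positive k with (x³)ᵏ = e is 35.

Answer: 35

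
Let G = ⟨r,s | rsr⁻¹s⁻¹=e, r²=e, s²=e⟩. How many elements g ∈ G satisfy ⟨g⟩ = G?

⟨g⟩ = G would require ord(g) = |G| = 4, but the maximum element order in G is 2 < 4. So G is not cyclic and no single element generates it: the count is 0.

Answer: 0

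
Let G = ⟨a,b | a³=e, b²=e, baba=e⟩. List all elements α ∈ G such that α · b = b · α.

⟨b⟩ ⊆ C_G(b) since powers of b commute with b; so |C_G(b)| ≥ |⟨b⟩| = 2.
By orbit–stabilizer, |C_G(b)| = |G| / |conj. class of b| = 6 / 3 = 2.
The 2 elements commuting with b are {e, b}.

Answer: {e, b}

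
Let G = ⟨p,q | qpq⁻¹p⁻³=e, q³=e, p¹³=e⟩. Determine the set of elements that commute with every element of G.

An element z ∈ Z(G) iff z commutes with every generator.
For example e is central: e·p = p = p·e; e·q = q = q·e.
Whereas p ∉ Z(G) since p·q = pq ≠ p³q = q·p.
Checking each of the 39 elements this way gives Z(G) = {e}, of order 1.

Answer: {e}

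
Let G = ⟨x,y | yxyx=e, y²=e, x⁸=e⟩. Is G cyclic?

Every cyclic group is abelian. But x·y = xy while y·x = x⁷y, so x·y ≠ y·x and G is not abelian. Hence G is not cyclic.

Answer: No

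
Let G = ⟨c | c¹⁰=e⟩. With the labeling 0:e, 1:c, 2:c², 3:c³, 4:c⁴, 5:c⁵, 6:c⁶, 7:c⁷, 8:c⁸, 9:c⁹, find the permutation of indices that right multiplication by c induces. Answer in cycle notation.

(0 1 2 3 4 5 6 7 8 9)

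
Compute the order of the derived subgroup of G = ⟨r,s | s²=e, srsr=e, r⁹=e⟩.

G' = [G, G] is generated by all commutators. The generator-pair commutators are: [r, s] = r².
The subgroup they normally generate is {e, r, r², r³, r⁴, r⁵, r⁶, r⁷, r⁸}, of order 9.
Check: |G/G'| = 18/9 = 2 is the order of the abelianisation.

Answer: 9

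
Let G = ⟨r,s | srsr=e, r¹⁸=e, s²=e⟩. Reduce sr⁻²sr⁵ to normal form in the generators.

Multiply left to right, reducing at each step:
  s · r⁻² = r²s
  (r²s) · s = r²
  (r²) · r⁵ = r⁷

Answer: r⁷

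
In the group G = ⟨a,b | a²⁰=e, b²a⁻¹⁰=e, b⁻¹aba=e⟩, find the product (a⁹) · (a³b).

Compute (a⁹) · (a³b) by multiplying left to right and reducing via the relations at each step:
  (a⁹) · a³ = a¹²
  (a¹²) · b = a²b⁻¹

Answer: a²b⁻¹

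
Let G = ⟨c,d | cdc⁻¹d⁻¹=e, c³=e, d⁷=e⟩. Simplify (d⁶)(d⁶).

Compute (d⁶) · (d⁶) by multiplying left to right and reducing via the relations at each step:
  (d⁶) · d⁶ = d⁵

Answer: d⁵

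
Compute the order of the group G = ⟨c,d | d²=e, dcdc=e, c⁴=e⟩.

Enumerate words in the generators, reducing via the relations: the distinct elements are
  {c, d, e, cd, c², c³, c²d, c³d}.
No further products give new elements, so |G| = 8.

Answer: 8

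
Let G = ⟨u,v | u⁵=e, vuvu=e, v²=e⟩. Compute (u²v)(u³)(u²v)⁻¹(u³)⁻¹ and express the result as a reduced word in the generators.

[(u²v), (u³)] = (u²v)·(u³)·(u²v)⁻¹·(u³)⁻¹.
  (u²v) · (u³) = u⁴v
  (u⁴v) · (u²v) = u²
  (u²) · (u²) = u⁴

Answer: u⁴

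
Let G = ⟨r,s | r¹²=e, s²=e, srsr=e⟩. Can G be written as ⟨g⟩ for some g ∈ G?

Every cyclic group is abelian. But r·s = rs while s·r = r¹¹s, so r·s ≠ s·r and G is not abelian. Hence G is not cyclic.

Answer: No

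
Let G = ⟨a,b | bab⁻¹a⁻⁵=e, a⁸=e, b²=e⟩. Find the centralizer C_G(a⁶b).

⟨a⁶b⟩ ⊆ C_G(a⁶b) since powers of a⁶b commute with a⁶b; so |C_G(a⁶b)| ≥ |⟨a⁶b⟩| = 4.
By orbit–stabilizer, |C_G(a⁶b)| = |G| / |conj. class of a⁶b| = 16 / 2 = 8.
The 8 elements commuting with a⁶b are {e, a², a⁴, a⁶, b, a⁶b, a²b, a⁴b}.

Answer: {e, a², a⁴, a⁶, b, a⁶b, a²b, a⁴b}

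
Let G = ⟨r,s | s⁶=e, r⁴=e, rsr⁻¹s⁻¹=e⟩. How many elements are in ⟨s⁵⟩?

|⟨s⁵⟩| equals the order of s⁵. Compute successive powers until reaching e:
  (s⁵)¹ = s⁵, (s⁵)² = s⁴, (s⁵)³ = s³, (s⁵)⁴ = s², (s⁵)⁵ = s, (s⁵)⁶ = e.
The smallest positive k with (s⁵)ᵏ = e is 6, so |⟨s⁵⟩| = 6.

Answer: 6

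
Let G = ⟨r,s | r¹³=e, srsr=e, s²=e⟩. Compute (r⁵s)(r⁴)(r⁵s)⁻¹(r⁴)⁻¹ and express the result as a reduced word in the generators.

[(r⁵s), (r⁴)] = (r⁵s)·(r⁴)·(r⁵s)⁻¹·(r⁴)⁻¹.
  (r⁵s) · (r⁴) = rs
  (rs) · (r⁵s) = r⁹
  (r⁹) · (r⁹) = r⁵

Answer: r⁵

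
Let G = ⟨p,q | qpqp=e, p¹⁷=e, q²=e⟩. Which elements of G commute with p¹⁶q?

⟨p¹⁶q⟩ ⊆ C_G(p¹⁶q) since powers of p¹⁶q commute with p¹⁶q; so |C_G(p¹⁶q)| ≥ |⟨p¹⁶q⟩| = 2.
By orbit–stabilizer, |C_G(p¹⁶q)| = |G| / |conj. class of p¹⁶q| = 34 / 17 = 2.
The 2 elements commuting with p¹⁶q are {e, p¹⁶q}.

Answer: {e, p¹⁶q}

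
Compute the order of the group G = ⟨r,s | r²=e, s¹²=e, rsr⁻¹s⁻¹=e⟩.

Enumerate words in the generators, reducing via the relations: the distinct elements are
  {e, r, s, rs, s², s³, s⁴, s⁵, s⁶, s⁷, s⁸, s⁹, rs², rs³, rs⁴, rs⁵, rs⁶, rs⁷, rs⁸, rs⁹, s¹¹, s¹⁰, rs¹¹, rs¹⁰}.
No further products give new elements, so |G| = 24.

Answer: 24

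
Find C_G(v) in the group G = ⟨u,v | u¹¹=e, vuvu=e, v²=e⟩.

⟨v⟩ ⊆ C_G(v) since powers of v commute with v; so |C_G(v)| ≥ |⟨v⟩| = 2.
By orbit–stabilizer, |C_G(v)| = |G| / |conj. class of v| = 22 / 11 = 2.
The 2 elements commuting with v are {e, v}.

Answer: {e, v}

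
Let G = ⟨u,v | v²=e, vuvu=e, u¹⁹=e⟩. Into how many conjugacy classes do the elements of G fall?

The conjugacy classes (representative and size) are:
  [e] (size 1), [u¹⁸] (size 2), [u²] (size 2), [u¹⁶] (size 2), [u⁴] (size 2), [u¹⁴] (size 2), [u¹³] (size 2), [u¹²] (size 2), [u⁸] (size 2), [u⁹] (size 2), [v] (size 19).
Class equation: 1 + 2 + 2 + 2 + 2 + 2 + 2 + 2 + 2 + 2 + 19 = 38 = |G|. So G has 11 conjugacy classes.

Answer: 11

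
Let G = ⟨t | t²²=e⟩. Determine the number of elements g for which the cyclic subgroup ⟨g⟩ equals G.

G is cyclic of order 22. An element generates G iff its order is 22, and a cyclic group of order 22 has exactly φ(22) = 10 such elements.

Answer: 10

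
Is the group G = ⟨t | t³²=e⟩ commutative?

G has a single generator, so G is cyclic and hence abelian.

Answer: Yes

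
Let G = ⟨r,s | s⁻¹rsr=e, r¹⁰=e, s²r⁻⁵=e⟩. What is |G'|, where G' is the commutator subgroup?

G' = [G, G] is generated by all commutators. The generator-pair commutators are: [r, s] = r².
The subgroup they normally generate is {e, r², r⁴, r⁶, r⁸}, of order 5.
Check: |G/G'| = 20/5 = 4 is the order of the abelianisation.

Answer: 5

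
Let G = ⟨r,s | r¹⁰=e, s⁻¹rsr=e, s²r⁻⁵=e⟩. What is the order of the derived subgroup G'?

G' = [G, G] is generated by all commutators. The generator-pair commutators are: [r, s] = r².
The subgroup they normally generate is {e, r², r⁴, r⁶, r⁸}, of order 5.
Check: |G/G'| = 20/5 = 4 is the order of the abelianisation.

Answer: 5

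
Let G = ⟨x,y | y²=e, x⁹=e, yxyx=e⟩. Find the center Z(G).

An element z ∈ Z(G) iff z commutes with every generator.
For example e is central: e·x = x = x·e; e·y = y = y·e.
Whereas x ∉ Z(G) since x·y = xy ≠ x⁸y = y·x.
Checking each of the 18 elements this way gives Z(G) = {e}, of order 1.

Answer: {e}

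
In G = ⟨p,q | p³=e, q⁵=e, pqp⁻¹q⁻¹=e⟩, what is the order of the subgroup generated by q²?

|⟨q²⟩| equals the order of q². Compute successive powers until reaching e:
  (q²)¹ = q², (q²)² = q⁴, (q²)³ = q, (q²)⁴ = q³, (q²)⁵ = e.
The smallest positive k with (q²)ᵏ = e is 5, so |⟨q²⟩| = 5.

Answer: 5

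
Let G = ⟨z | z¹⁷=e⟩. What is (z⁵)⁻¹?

The order of (z⁵) is 17 (smallest k with (z⁵)ᵏ = e), so (z⁵)⁻¹ = (z⁵)¹⁶ = z¹².
Check: (z⁵) · (z¹²) → (z⁵) · z¹² = e, giving e as required.

Answer: z¹²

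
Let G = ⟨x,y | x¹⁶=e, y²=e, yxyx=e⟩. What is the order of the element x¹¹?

Compute successive powers until reaching e:
  (x¹¹)¹ = x¹¹, (x¹¹)² = x⁶, (x¹¹)³ = x, (x¹¹)⁴ = x¹², (x¹¹)⁵ = x⁷, (x¹¹)⁶ = x², (x¹¹)⁷ = x¹³, (x¹¹)⁸ = x⁸, (x¹¹)⁹ = x³, (x¹¹)¹⁰ = x¹⁴, (x¹¹)¹¹ = x⁹, (x¹¹)¹² = x⁴, (x¹¹)¹³ = x¹⁵, (x¹¹)¹⁴ = x¹⁰, (x¹¹)¹⁵ = x⁵, (x¹¹)¹⁶ = e.
The smallest positive k with (x¹¹)ᵏ = e is 16.

Answer: 16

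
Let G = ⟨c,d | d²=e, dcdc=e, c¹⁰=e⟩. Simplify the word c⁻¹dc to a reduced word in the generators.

Multiply left to right, reducing at each step:
  (c⁹) · d = c⁹d
  (c⁹d) · c = c⁸d

Answer: c⁸d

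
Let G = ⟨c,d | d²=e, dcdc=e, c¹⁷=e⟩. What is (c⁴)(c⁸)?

Compute (c⁴) · (c⁸) by multiplying left to right and reducing via the relations at each step:
  (c⁴) · c⁸ = c¹²

Answer: c¹²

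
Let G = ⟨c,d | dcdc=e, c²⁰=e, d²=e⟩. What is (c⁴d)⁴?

Compute successive powers of (c⁴d), reducing at each step:
  (c⁴d)²: (c⁴d) · c⁴ = d;   d · d = e
  (c⁴d)³: e · c⁴ = c⁴;   (c⁴) · d = c⁴d
  (c⁴d)⁴: (c⁴d) · c⁴ = d;   d · d = e

Answer: e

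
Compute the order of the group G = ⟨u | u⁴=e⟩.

G is generated by a single element, so G is cyclic. The relator gives u⁴ = e and no smaller power is forced to be e, so the 4 powers {e, u, u², u³} are distinct. Hence |G| = 4.

Answer: 4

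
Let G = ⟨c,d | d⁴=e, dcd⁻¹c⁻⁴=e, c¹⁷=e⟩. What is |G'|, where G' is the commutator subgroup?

G' = [G, G] is generated by all commutators. The generator-pair commutators are: [c, d] = c¹⁴.
The subgroup they normally generate is {e, c, c², c³, c⁴, c⁵, c⁶, c⁷, c⁸, c⁹, c¹⁰, c¹¹, c¹², c¹³, c¹⁴, c¹⁵, c¹⁶}, of order 17.
Check: |G/G'| = 68/17 = 4 is the order of the abelianisation.

Answer: 17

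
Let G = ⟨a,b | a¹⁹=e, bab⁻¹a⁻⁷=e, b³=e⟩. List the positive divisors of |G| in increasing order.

|G| = 57 = 3 · 19. By Lagrange's theorem the order of any subgroup divides 57; the divisors of 57 are 1, 3, 19, 57.

Answer: 1, 3, 19, 57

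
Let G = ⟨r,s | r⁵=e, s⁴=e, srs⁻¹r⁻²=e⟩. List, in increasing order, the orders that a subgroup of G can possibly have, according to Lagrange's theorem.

|G| = 20 = 2² · 5. By Lagrange's theorem the order of any subgroup divides 20; the divisors of 20 are 1, 2, 4, 5, 10, 20.

Answer: 1, 2, 4, 5, 10, 20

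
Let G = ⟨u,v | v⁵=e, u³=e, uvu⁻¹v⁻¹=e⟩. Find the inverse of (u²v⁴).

The order of (u²v⁴) is 15 (smallest k with (u²v⁴)ᵏ = e), so (u²v⁴)⁻¹ = (u²v⁴)¹⁴ = uv.
Check: (u²v⁴) · (uv) → (u²v⁴) · u = v⁴;   (v⁴) · v = e, giving e as required.

Answer: uv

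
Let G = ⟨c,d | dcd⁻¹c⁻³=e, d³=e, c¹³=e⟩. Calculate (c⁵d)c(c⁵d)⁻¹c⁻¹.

[(c⁵d), c] = (c⁵d)·c·(c⁵d)⁻¹·c⁻¹.
  (c⁵d) · c = c⁸d
  (c⁸d) · (c⁷d²) = c³
  (c³) · (c¹²) = c²

Answer: c²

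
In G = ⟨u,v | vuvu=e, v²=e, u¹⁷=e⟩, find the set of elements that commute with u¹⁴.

⟨u¹⁴⟩ ⊆ C_G(u¹⁴) since powers of u¹⁴ commute with u¹⁴; so |C_G(u¹⁴)| ≥ |⟨u¹⁴⟩| = 17.
By orbit–stabilizer, |C_G(u¹⁴)| = |G| / |conj. class of u¹⁴| = 34 / 2 = 17.
The 17 elements commuting with u¹⁴ are {e, u, u², u³, u⁴, u⁵, u⁶, u⁷, u⁸, u⁹, u¹⁰, u¹¹, u¹², u¹³, u¹⁴, u¹⁵, u¹⁶}.

Answer: {e, u, u², u³, u⁴, u⁵, u⁶, u⁷, u⁸, u⁹, u¹⁰, u¹¹, u¹², u¹³, u¹⁴, u¹⁵, u¹⁶}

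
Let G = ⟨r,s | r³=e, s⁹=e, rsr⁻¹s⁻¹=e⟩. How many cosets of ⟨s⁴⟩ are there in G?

First find ord(s⁴) by computing successive powers:
  (s⁴)¹ = s⁴, (s⁴)² = s⁸, (s⁴)³ = s³, (s⁴)⁴ = s⁷, (s⁴)⁵ = s², (s⁴)⁶ = s⁶, (s⁴)⁷ = s, (s⁴)⁸ = s⁵, (s⁴)⁹ = e.
So |⟨s⁴⟩| = ord(s⁴) = 9. With |G| = 27, by Lagrange [G : ⟨s⁴⟩] = 27/9 = 3.

Answer: 3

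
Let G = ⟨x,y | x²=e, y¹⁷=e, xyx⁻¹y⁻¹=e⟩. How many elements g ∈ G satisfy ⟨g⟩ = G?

G is cyclic of order 34. An element generates G iff its order is 34, and a cyclic group of order 34 has exactly φ(34) = 16 such elements.

Answer: 16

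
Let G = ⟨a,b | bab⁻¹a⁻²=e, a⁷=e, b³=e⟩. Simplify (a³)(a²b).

Compute (a³) · (a²b) by multiplying left to right and reducing via the relations at each step:
  (a³) · a² = a⁵
  (a⁵) · b = a⁵b

Answer: a⁵b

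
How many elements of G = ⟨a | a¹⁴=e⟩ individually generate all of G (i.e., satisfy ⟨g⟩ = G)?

G is cyclic of order 14. An element generates G iff its order is 14, and a cyclic group of order 14 has exactly φ(14) = 6 such elements.

Answer: 6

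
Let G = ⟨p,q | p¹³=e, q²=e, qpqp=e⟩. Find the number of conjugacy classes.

The conjugacy classes (representative and size) are:
  [e] (size 1), [p¹²] (size 2), [p¹¹] (size 2), [p³] (size 2), [p⁴] (size 2), [p⁸] (size 2), [p⁶] (size 2), [q] (size 13).
Class equation: 1 + 2 + 2 + 2 + 2 + 2 + 2 + 13 = 26 = |G|. So G has 8 conjugacy classes.

Answer: 8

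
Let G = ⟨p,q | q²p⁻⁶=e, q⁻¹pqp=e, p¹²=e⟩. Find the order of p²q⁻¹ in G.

Compute successive powers until reaching e:
  (p²q⁻¹)¹ = p²q⁻¹, (p²q⁻¹)² = p⁶, (p²q⁻¹)³ = p²q, (p²q⁻¹)⁴ = e.
The smallest positive k with (p²q⁻¹)ᵏ = e is 4.

Answer: 4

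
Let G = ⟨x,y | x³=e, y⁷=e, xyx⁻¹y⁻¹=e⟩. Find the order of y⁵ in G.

Compute successive powers until reaching e:
  (y⁵)¹ = y⁵, (y⁵)² = y³, (y⁵)³ = y, (y⁵)⁴ = y⁶, (y⁵)⁵ = y⁴, (y⁵)⁶ = y², (y⁵)⁷ = e.
The smallest positive k with (y⁵)ᵏ = e is 7.

Answer: 7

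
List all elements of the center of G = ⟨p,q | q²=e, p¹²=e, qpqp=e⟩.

An element z ∈ Z(G) iff z commutes with every generator.
For example p⁶ is central: (p⁶)·p = p⁷ = p·(p⁶); (p⁶)·q = p⁶q = q·(p⁶).
Whereas p ∉ Z(G) since p·q = pq ≠ p¹¹q = q·p.
Checking each of the 24 elements this way gives Z(G) = {e, p⁶}, of order 2.

Answer: {e, p⁶}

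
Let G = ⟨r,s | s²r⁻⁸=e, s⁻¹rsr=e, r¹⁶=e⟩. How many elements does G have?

Enumerate words in the generators, reducing via the relations: the distinct elements are
  {e, r, s, rs, r², r³, r⁴, r⁵, r⁶, r⁷, r⁸, r⁹, r²s, r³s, r¹², r¹³, r¹¹, r¹⁰, r¹⁴, r¹⁵, r⁴s, r⁵s, r⁶s, r⁷s, s⁻¹, rs⁻¹, r²s⁻¹, r³s⁻¹, r⁴s⁻¹, r⁵s⁻¹, r⁶s⁻¹, r⁷s⁻¹}.
No further products give new elements, so |G| = 32.

Answer: 32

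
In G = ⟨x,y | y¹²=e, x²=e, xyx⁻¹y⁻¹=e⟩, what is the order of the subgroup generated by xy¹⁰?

|⟨xy¹⁰⟩| equals the order of xy¹⁰. Compute successive powers until reaching e:
  (xy¹⁰)¹ = xy¹⁰, (xy¹⁰)² = y⁸, (xy¹⁰)³ = xy⁶, (xy¹⁰)⁴ = y⁴, (xy¹⁰)⁵ = xy², (xy¹⁰)⁶ = e.
The smallest positive k with (xy¹⁰)ᵏ = e is 6, so |⟨xy¹⁰⟩| = 6.

Answer: 6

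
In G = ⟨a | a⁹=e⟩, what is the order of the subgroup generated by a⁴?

|⟨a⁴⟩| equals the order of a⁴. Compute successive powers until reaching e:
  (a⁴)¹ = a⁴, (a⁴)² = a⁸, (a⁴)³ = a³, (a⁴)⁴ = a⁷, (a⁴)⁵ = a², (a⁴)⁶ = a⁶, (a⁴)⁷ = a, (a⁴)⁸ = a⁵, (a⁴)⁹ = e.
The smallest positive k with (a⁴)ᵏ = e is 9, so |⟨a⁴⟩| = 9.

Answer: 9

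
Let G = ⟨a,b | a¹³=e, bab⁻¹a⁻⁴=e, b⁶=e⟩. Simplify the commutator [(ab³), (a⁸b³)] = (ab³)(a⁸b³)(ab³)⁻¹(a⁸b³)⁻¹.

[(ab³), (a⁸b³)] = (ab³)·(a⁸b³)·(ab³)⁻¹·(a⁸b³)⁻¹.
  (ab³) · (a⁸b³) = a⁶
  (a⁶) · (ab³) = a⁷b³
  (a⁷b³) · (a⁸b³) = a¹²

Answer: a¹²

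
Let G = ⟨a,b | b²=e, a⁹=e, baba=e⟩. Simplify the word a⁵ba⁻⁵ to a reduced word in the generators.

Multiply left to right, reducing at each step:
  (a⁵) · b = a⁵b
  (a⁵b) · a⁻⁵ = ab

Answer: ab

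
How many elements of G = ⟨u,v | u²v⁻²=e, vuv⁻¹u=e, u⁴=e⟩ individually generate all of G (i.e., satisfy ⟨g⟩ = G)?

⟨g⟩ = G would require ord(g) = |G| = 8, but the maximum element order in G is 4 < 8. So G is not cyclic and no single element generates it: the count is 0.

Answer: 0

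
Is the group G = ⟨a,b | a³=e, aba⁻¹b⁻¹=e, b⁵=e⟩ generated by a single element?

|G| = 15. The element ab has order 15 (its powers give 15 distinct elements), so ⟨ab⟩ = G and G is cyclic.

Answer: Yes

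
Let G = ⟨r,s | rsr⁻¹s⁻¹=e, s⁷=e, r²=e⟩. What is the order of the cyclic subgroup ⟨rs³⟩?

|⟨rs³⟩| equals the order of rs³. Compute successive powers until reaching e:
  (rs³)¹ = rs³, (rs³)² = s⁶, (rs³)³ = rs², (rs³)⁴ = s⁵, (rs³)⁵ = rs, (rs³)⁶ = s⁴, (rs³)⁷ = r, (rs³)⁸ = s³, (rs³)⁹ = rs⁶, (rs³)¹⁰ = s², (rs³)¹¹ = rs⁵, (rs³)¹² = s, (rs³)¹³ = rs⁴, (rs³)¹⁴ = e.
The smallest positive k with (rs³)ᵏ = e is 14, so |⟨rs³⟩| = 14.

Answer: 14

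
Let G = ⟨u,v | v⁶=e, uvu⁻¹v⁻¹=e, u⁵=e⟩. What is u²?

Compute successive powers of u, reducing at each step:
  u²: u · u = u²

Answer: u²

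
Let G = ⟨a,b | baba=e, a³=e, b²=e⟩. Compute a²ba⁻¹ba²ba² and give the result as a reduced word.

Multiply left to right, reducing at each step:
  (a²) · b = a²b
  (a²b) · a⁻¹ = b
  b · b = e
  e · a² = a²
  (a²) · b = a²b
  (a²b) · a² = b

Answer: b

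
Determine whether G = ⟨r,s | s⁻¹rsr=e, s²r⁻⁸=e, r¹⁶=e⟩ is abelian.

r·s = rs but s·r = r⁷s⁻¹, so r·s ≠ s·r and G is not abelian.

Answer: No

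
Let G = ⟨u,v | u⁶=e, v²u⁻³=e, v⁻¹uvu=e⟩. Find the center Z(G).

An element z ∈ Z(G) iff z commutes with every generator.
For example u³ is central: (u³)·u = u⁴ = u·(u³); (u³)·v = v⁻¹ = v·(u³).
Whereas u ∉ Z(G) since u·v = uv ≠ u²v⁻¹ = v·u.
Checking each of the 12 elements this way gives Z(G) = {e, u³}, of order 2.

Answer: {e, u³}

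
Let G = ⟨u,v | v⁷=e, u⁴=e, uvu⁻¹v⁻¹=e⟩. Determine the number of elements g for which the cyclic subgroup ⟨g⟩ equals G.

G is cyclic of order 28. An element generates G iff its order is 28, and a cyclic group of order 28 has exactly φ(28) = 12 such elements.

Answer: 12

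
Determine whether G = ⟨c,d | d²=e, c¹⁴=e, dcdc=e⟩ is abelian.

c·d = cd but d·c = c¹³d, so c·d ≠ d·c and G is not abelian.

Answer: No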